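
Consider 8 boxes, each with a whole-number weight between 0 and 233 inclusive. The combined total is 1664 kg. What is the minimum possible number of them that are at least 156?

If only k of them are at least 156, the other 8 − k are at most 155, so the total is at most k·233 + (8 − k)·155.
This must reach 1664, so k·233 + (8 − k)·155 ≥ 1664, giving k ≥ 6.
Exactly 6 works: 6 values at 233 and 2 at 155 total 1708; lower one of the high values by 44 (still ≥ 156) to hit 1664.

6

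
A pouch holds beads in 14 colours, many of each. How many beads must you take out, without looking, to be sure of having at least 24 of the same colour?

323

In the worst case you draw 23 of each of the 14 colours: 14 × 23 = 322.
One more forces 24 of some colour, so 322 + 1 = 323.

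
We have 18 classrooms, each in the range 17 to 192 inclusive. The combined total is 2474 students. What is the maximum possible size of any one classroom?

192

To make one classroom as large as possible, make the other 17 as small as possible.
The other 17 contribute at least 17 × 17 = 289, leaving at most 2474 − 289 = 2185.
But each classroom is capped at 192, so the maximum is 192.
Achievable: one at 192 and the other 17 totalling 2282, which fits since 17 × 17 ≤ 2282 ≤ 17 × 192.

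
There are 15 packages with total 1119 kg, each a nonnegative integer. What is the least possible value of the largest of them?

The average is 1119/15 > 74, so not all 15 can be 74 or less; the largest is ≥ 75.
Achievable: 9 of them at 75 and 6 at 74 total 1119.

75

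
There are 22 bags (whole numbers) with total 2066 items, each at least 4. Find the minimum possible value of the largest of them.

94

The 22 values sum to 2066, so their maximum is at least ⌈2066/22⌉ = 94.
Equality holds with 20 values of 94 and 2 values of 93.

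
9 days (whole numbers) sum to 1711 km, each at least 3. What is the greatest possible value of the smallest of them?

190

If every one of the 9 were at least 191, the total would be at least 9 × 191 = 1719 > 1711.
Taking 8 copies of 190 and 1 copy of 191 gives exactly 1711, so 190 is attained.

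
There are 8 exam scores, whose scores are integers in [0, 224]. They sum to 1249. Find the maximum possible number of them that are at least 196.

Suppose k of them are at least 196. Those contribute at least 196 each and the other 8 − k at least 0 each.
So the total is at least 196k + 0(8 − k) = 0 + 196k. This must be ≤ 1249, giving k ≤ 6.
k = 6 is achieved by 6 values at 196 and 2 at 0, total 1176; add 73 to one value (staying below 196) to reach 1249.

6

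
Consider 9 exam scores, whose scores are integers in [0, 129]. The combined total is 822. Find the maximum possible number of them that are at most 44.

Suppose k of them are at most 44. Those contribute at most 44 each and the rest at most 129 each.
So the total is at most 44k + 129(9 − k) = 1161 − 85k. This must still be ≥ 822, so k ≤ 3.
k = 3 is achieved by 3 values at 44 and 6 at 129, total 906; lower one of the 129's by 84 (still > 44) to reach 822.

3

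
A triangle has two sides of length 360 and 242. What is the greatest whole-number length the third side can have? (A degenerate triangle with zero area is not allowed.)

601

The third side must be less than 360 + 242 = 602.
The largest integer below 602 is 601.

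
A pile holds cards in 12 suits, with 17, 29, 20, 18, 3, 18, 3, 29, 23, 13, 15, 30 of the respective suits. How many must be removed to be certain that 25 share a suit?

In the worst case you take as many as possible of each suit without reaching 25: 17 + 24 + 20 + 18 + 3 + 18 + 3 + 24 + 23 + 13 + 15 + 24 = 202.
The next one must give 25 of some suit, so 202 + 1 = 203.

203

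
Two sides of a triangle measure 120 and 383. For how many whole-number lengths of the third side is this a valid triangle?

The triangle inequality gives |120 − 383| < c < 120 + 383, i.e. 263 < c < 503.
So c can be any integer from 264 to 502: 239 values.

239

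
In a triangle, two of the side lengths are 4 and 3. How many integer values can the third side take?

The triangle inequality gives |4 − 3| < c < 4 + 3, i.e. 1 < c < 7.
So c can be any integer from 2 to 6: 5 values.

5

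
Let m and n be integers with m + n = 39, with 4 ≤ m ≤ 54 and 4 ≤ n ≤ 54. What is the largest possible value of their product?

mn = m(39 − m) is maximized when m is as near 39/2 as the bounds allow.
Taking m = 19 and n = 20 (both in [4, 54]) gives mn = 380.

380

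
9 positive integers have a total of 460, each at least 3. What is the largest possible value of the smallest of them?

If every one of the 9 were at least 52, the total would be at least 9 × 52 = 468 > 460.
Equality holds with 8 values of 51 and 1 value of 52.

51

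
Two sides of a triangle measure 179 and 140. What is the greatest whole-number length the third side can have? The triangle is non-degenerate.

318

The third side must be less than 179 + 140 = 319.
The largest integer below 319 is 318.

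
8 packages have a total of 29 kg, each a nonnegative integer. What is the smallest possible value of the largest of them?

4

Some value must be at least ⌈29/8⌉ = 4, since 8 × 3 = 24 < 29.
Achievable: 5 of them at 4 and 3 at 3 total 29.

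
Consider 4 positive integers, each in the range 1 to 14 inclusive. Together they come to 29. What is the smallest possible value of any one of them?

1

To make one integer as small as possible, make the other 3 as large as possible.
The other 3 can take up 3 × 14 = 42 ≥ 29 − 1, so one integer can sit at its floor of 1.
Achievable: one at 1 and the other 3 totalling 28, which fits since 3 × 1 ≤ 28 ≤ 3 × 14.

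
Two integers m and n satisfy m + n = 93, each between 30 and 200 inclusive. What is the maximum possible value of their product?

2162

mn = m(93 − m) is maximized when m is as near 93/2 as the bounds allow.
Taking m = 46 and n = 47 (both in [30, 200]) gives mn = 2162.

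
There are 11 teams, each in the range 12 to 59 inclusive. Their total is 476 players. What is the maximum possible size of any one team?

59

Maximizing one value means minimizing the remaining 10.
The other 10 contribute at least 10 × 12 = 120, leaving at most 476 − 120 = 356.
But each team is capped at 59, so the maximum is 59.
Achievable: one at 59 and the other 10 totalling 417, which fits since 10 × 12 ≤ 417 ≤ 10 × 59.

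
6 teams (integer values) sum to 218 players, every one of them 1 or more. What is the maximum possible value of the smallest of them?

36

The average is 218/6 < 37, so some value is ≤ 36.
Equality holds with 4 values of 36 and 2 values of 37.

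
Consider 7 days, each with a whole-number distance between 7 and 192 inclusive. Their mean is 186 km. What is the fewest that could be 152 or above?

6

The total is 7 × 186 = 1302.
Suppose at most 7 − j of them reach 152; then j values are ≤ 151 and the rest ≤ 192.
The total is then ≤ 151·j + 192·(7 − j) = 1344 − 41j. For this to be ≥ 1302 we need j ≤ 1, so at least 7 − 1 = 6 must reach 152.
Exactly 6 works: 6 values at 192 and 1 at 151 total 1303; lower one of the high values by 1 (still ≥ 152) to hit 1302.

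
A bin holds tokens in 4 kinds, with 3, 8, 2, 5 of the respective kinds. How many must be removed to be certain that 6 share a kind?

16

In the worst case you take as many as possible of each kind without reaching 6: 3 + 5 + 2 + 5 = 15.
The next one must give 6 of some kind, so 15 + 1 = 16.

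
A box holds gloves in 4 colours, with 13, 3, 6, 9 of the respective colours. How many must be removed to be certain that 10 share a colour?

In the worst case you take as many as possible of each colour without reaching 10: 9 + 3 + 6 + 9 = 27.
The next one must give 10 of some colour, so 27 + 1 = 28.

28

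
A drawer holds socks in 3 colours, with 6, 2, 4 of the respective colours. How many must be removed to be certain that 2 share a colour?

In the worst case you take as many as possible of each colour without reaching 2: 1 + 1 + 1 = 3.
The next one must give 2 of some colour, so 3 + 1 = 4.

4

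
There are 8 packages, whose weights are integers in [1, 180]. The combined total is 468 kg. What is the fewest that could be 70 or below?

2

If only k of them are at most 70, the other 8 − k are at least 71, so the total is at least (8 − k)·71 + k·1.
This is ≤ 468, so (8 − k)·71 + 1k ≤ 468, which gives k ≥ 2.
Exactly 2 works: 2 values at 1 and 6 at 71 total 428; raise one of the low values by 40 (still ≤ 70) to hit 468.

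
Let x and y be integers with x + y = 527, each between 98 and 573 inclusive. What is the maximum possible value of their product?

69432

With x + y fixed, xy peaks when the two are closest together.
Taking x = 263 and y = 264 (both in [98, 573]) gives xy = 69432.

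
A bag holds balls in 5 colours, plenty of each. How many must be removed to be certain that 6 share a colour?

In the worst case you draw 5 of each of the 5 colours: 5 × 5 = 25.
One more forces 6 of some colour, so 25 + 1 = 26.

26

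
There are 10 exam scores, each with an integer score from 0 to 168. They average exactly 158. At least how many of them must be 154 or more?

The total is 10 × 158 = 1580.
Suppose at most 10 − j of them reach 154; then j values are ≤ 153 and the rest ≤ 168.
The total is then ≤ 153·j + 168·(10 − j) = 1680 − 15j. For this to be ≥ 1580 we need j ≤ 6, so at least 10 − 6 = 4 must reach 154.
Exactly 4 works: 4 values at 168 and 6 at 153 total 1590; lower one of the high values by 10 (still ≥ 154) to hit 1580.

4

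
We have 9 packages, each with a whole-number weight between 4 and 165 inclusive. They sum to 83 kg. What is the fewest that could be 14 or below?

5

Let j be the number exceeding 14. Then the total is ≥ 15·j + 4·(9 − j) = 36 + 11j.
So 11j ≤ 47 and j ≤ 4; hence at least 9 − 4 = 5 are ≤ 14.
Exactly 5 works: 5 values at 4 and 4 at 15 total 80; raise one of the low values by 3 (still ≤ 14) to hit 83.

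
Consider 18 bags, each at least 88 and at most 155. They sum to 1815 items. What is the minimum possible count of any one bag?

Minimizing one value means maximizing the remaining 17.
The other 17 can take up 17 × 155 = 2635 ≥ 1815 − 88, so one bag can sit at its floor of 88.
Achievable: one at 88 and the other 17 totalling 1727, which fits since 17 × 88 ≤ 1727 ≤ 17 × 155.

88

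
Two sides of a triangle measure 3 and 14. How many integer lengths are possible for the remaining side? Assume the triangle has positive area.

The triangle inequality gives |3 − 14| < c < 3 + 14, i.e. 11 < c < 17.
So c can be any integer from 12 to 16: 5 values.

5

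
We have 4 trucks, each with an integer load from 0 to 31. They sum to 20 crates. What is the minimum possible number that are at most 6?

Each value above 6 is at least 7, contributing at least 7 − 0 = 7 above the floor 0.
The sum exceeds the floor total 0 by 20, so at most ⌊20/7⌋ = 2 exceed 6, and at least 2 are ≤ 6.
Exactly 2 works: 2 values at 0 and 2 at 7 total 14; raise one of the low values by 6 (still ≤ 6) to hit 20.

2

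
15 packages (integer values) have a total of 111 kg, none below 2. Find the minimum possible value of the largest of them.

The 15 values sum to 111, so their maximum is at least ⌈111/15⌉ = 8.
Equality holds with 6 values of 8 and 9 values of 7.

8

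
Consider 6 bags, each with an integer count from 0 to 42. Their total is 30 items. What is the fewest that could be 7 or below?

If only k of them are at most 7, the other 6 − k are at least 8, so the total is at least (6 − k)·8 + k·0.
This is ≤ 30, so (6 − k)·8 + 0k ≤ 30, which gives k ≥ 3.
Exactly 3 works: 3 values at 0 and 3 at 8 total 24; raise one of the low values by 6 (still ≤ 7) to hit 30.

3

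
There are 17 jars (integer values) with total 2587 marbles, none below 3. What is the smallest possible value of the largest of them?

153

The 17 values sum to 2587, so their maximum is at least ⌈2587/17⌉ = 153.
Equality holds with 3 values of 153 and 14 values of 152.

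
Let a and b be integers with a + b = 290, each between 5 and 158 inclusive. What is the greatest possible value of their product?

21025

ab = a(290 − a) is maximized when a is as near 290/2 as the bounds allow.
Taking a = 145 and b = 145 (both in [5, 158]) gives ab = 21025.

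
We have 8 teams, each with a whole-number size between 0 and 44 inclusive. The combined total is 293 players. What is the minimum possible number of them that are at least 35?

Each value short of 35 is at most 34, costing at least 44 − 34 = 10 against the maximum total of 352.
We can afford to lose at most 352 − 293 = 59, so at most ⌊59/10⌋ = 5 fall short, and at least 3 are ≥ 35.
Exactly 3 works: 3 values at 44 and 5 at 34 total 302; lower one of the high values by 9 (still ≥ 35) to hit 293.

3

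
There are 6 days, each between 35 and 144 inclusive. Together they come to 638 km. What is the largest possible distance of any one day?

144

To make one day as large as possible, make the other 5 as small as possible.
The other 5 contribute at least 5 × 35 = 175, leaving at most 638 − 175 = 463.
But each day is capped at 144, so the maximum is 144.
Achievable: one at 144 and the other 5 totalling 494, which fits since 5 × 35 ≤ 494 ≤ 5 × 144.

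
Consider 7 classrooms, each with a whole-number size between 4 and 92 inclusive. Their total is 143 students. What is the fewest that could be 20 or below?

Each value above 20 is at least 21, contributing at least 21 − 4 = 17 above the floor 4.
The sum exceeds the floor total 28 by 115, so at most ⌊115/17⌋ = 6 exceed 20, and at least 1 are ≤ 20.
Exactly 1 works: 1 value at 4 and 6 at 21 total 130; raise one of the low values by 13 (still ≤ 20) to hit 143.

1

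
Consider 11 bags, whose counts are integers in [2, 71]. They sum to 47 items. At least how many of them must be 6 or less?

Let j be the number exceeding 6. Then the total is ≥ 7·j + 2·(11 − j) = 22 + 5j.
So 5j ≤ 25 and j ≤ 5; hence at least 11 − 5 = 6 are ≤ 6.
Exactly 6 works: 6 values at 2 and 5 at 7 total 47.

6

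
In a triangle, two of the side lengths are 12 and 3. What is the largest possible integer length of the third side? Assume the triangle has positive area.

14

The third side must be less than 12 + 3 = 15.
The largest integer below 15 is 14.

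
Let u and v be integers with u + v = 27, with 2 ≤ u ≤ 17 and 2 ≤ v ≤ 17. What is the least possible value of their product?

uv = u(27 − u) is concave in u, so over [10, 17] it is minimized at an endpoint.
At the endpoint u = 10, v = 27 − 10 = 17, so uv = 10 × 17 = 170.

170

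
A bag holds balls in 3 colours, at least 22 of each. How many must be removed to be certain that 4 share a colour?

You could draw 3 of every colour without reaching 4 of any — 9 in all.
One more forces 4 of some colour, so 9 + 1 = 10.

10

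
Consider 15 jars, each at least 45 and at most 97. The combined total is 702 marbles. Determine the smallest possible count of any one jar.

45

To make one jar as small as possible, make the other 14 as large as possible.
The other 14 can take up 14 × 97 = 1358 ≥ 702 − 45, so one jar can sit at its floor of 45.
Achievable: one at 45 and the other 14 totalling 657, which fits since 14 × 45 ≤ 657 ≤ 14 × 97.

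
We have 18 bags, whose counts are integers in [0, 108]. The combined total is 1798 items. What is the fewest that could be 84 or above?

13

Each value short of 84 is at most 83, costing at least 108 − 83 = 25 against the maximum total of 1944.
We can afford to lose at most 1944 − 1798 = 146, so at most ⌊146/25⌋ = 5 fall short, and at least 13 are ≥ 84.
Exactly 13 works: 13 values at 108 and 5 at 83 total 1819; lower one of the high values by 21 (still ≥ 84) to hit 1798.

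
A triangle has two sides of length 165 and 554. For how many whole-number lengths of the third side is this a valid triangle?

329

The triangle inequality gives |165 − 554| < c < 165 + 554, i.e. 389 < c < 719.
So c can be any integer from 390 to 718: 329 values.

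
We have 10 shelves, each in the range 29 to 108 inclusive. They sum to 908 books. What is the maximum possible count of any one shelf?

Maximizing one value means minimizing the remaining 9.
The other 9 contribute at least 9 × 29 = 261, leaving at most 908 − 261 = 647.
But each shelf is capped at 108, so the maximum is 108.
Achievable: one at 108 and the other 9 totalling 800, which fits since 9 × 29 ≤ 800 ≤ 9 × 108.

108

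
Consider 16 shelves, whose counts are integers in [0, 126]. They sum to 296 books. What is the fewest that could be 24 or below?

5

If only k of them are at most 24, the other 16 − k are at least 25, so the total is at least (16 − k)·25 + k·0.
This is ≤ 296, so (16 − k)·25 + 0k ≤ 296, which gives k ≥ 5.
Exactly 5 works: 5 values at 0 and 11 at 25 total 275; raise one of the low values by 21 (still ≤ 24) to hit 296.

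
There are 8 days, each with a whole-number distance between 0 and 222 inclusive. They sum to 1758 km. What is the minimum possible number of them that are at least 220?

2

Each value short of 220 is at most 219, costing at least 222 − 219 = 3 against the maximum total of 1776.
We can afford to lose at most 1776 − 1758 = 18, so at most ⌊18/3⌋ = 6 fall short, and at least 2 are ≥ 220.
Exactly 2 works: 2 values at 222 and 6 at 219 total 1758.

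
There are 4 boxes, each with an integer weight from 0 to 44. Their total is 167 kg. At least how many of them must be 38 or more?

If only k of them are at least 38, the other 4 − k are at most 37, so the total is at most k·44 + (4 − k)·37.
This must reach 167, so k·44 + (4 − k)·37 ≥ 167, giving k ≥ 3.
Exactly 3 works: 3 values at 44 and 1 at 37 total 169; lower one of the high values by 2 (still ≥ 38) to hit 167.

3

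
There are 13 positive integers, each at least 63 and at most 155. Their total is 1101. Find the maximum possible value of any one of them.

Maximizing one value means minimizing the remaining 12.
The other 12 contribute at least 12 × 63 = 756, leaving at most 1101 − 756 = 345.
But each integer is capped at 155, so the maximum is 155.
Achievable: one at 155 and the other 12 totalling 946, which fits since 12 × 63 ≤ 946 ≤ 12 × 155.

155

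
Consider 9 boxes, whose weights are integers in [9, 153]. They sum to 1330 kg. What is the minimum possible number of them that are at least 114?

Each value short of 114 is at most 113, costing at least 153 − 113 = 40 against the maximum total of 1377.
We can afford to lose at most 1377 − 1330 = 47, so at most ⌊47/40⌋ = 1 fall short, and at least 8 are ≥ 114.
Exactly 8 works: 8 values at 153 and 1 at 113 total 1337; lower one of the high values by 7 (still ≥ 114) to hit 1330.

8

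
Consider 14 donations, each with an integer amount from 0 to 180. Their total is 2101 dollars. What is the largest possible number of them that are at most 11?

Suppose k of them are at most 11. Those contribute at most 11 each and the rest at most 180 each.
So the total is at most 11k + 180(14 − k) = 2520 − 169k. This must still be ≥ 2101, so k ≤ 2.
k = 2 is achieved by 2 values at 11 and 12 at 180, total 2182; lower one of the 180's by 81 (still > 11) to reach 2101.

2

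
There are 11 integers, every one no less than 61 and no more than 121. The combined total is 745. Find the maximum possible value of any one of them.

To make one integer as large as possible, make the other 10 as small as possible.
The other 10 contribute at least 10 × 61 = 610, leaving at most 745 − 610 = 135.
But each integer is capped at 121, so the maximum is 121.
Achievable: one at 121 and the other 10 totalling 624, which fits since 10 × 61 ≤ 624 ≤ 10 × 121.

121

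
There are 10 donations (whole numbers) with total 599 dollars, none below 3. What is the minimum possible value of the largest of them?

60

Some value must be at least ⌈599/10⌉ = 60, since 10 × 59 = 590 < 599.
Achievable: 9 of them at 60 and 1 at 59 total 599.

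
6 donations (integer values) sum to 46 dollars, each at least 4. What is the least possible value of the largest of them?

8

If every one of the 6 were at most 7, the total would be at most 6 × 7 = 42 < 46.
Taking 2 copies of 7 and 4 copies of 8 gives exactly 46, so 8 is attained.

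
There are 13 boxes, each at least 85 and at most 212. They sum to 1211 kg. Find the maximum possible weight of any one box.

191

To make one box as large as possible, make the other 12 as small as possible.
The other 12 contribute at least 12 × 85 = 1020, leaving at most 1211 − 1020 = 191.
Since 191 ≤ 212, this is achievable: one at 191 and 12 at 85.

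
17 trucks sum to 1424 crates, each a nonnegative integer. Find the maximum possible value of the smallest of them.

83

The average is 1424/17 < 84, so some value is ≤ 83.
Taking 4 copies of 83 and 13 copies of 84 gives exactly 1424, so 83 is attained.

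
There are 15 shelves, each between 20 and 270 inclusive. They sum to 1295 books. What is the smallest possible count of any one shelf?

To make one shelf as small as possible, make the other 14 as large as possible.
The other 14 can take up 14 × 270 = 3780 ≥ 1295 − 20, so one shelf can sit at its floor of 20.
Achievable: one at 20 and the other 14 totalling 1275, which fits since 14 × 20 ≤ 1275 ≤ 14 × 270.

20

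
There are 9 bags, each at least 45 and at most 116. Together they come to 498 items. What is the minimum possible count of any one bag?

To make one bag as small as possible, make the other 8 as large as possible.
The other 8 can take up 8 × 116 = 928 ≥ 498 − 45, so one bag can sit at its floor of 45.
Achievable: one at 45 and the other 8 totalling 453, which fits since 8 × 45 ≤ 453 ≤ 8 × 116.

45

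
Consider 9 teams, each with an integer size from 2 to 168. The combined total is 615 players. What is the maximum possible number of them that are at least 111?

5

Suppose k of them are at least 111. Those contribute at least 111 each and the other 9 − k at least 2 each.
So the total is at least 111k + 2(9 − k) = 18 + 109k. This must be ≤ 615, giving k ≤ 5.
k = 5 is achieved by 5 values at 111 and 4 at 2, total 563; add 52 to one value (staying below 111) to reach 615.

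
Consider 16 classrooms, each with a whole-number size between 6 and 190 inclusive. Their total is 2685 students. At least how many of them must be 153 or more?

Each value short of 153 is at most 152, costing at least 190 − 152 = 38 against the maximum total of 3040.
We can afford to lose at most 3040 − 2685 = 355, so at most ⌊355/38⌋ = 9 fall short, and at least 7 are ≥ 153.
Exactly 7 works: 7 values at 190 and 9 at 152 total 2698; lower one of the high values by 13 (still ≥ 153) to hit 2685.

7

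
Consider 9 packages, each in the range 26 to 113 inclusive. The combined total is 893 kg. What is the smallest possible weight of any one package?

To make one package as small as possible, make the other 8 as large as possible.
The other 8 can take up 8 × 113 = 904 ≥ 893 − 26, so one package can sit at its floor of 26.
Achievable: one at 26 and the other 8 totalling 867, which fits since 8 × 26 ≤ 867 ≤ 8 × 113.

26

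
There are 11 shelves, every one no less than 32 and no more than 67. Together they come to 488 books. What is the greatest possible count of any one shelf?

67

To make one shelf as large as possible, make the other 10 as small as possible.
The other 10 contribute at least 10 × 32 = 320, leaving at most 488 − 320 = 168.
But each shelf is capped at 67, so the maximum is 67.
Achievable: one at 67 and the other 10 totalling 421, which fits since 10 × 32 ≤ 421 ≤ 10 × 67.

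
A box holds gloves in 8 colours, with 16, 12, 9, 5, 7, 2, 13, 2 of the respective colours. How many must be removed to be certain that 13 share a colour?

62

In the worst case you take as many as possible of each colour without reaching 13: 12 + 12 + 9 + 5 + 7 + 2 + 12 + 2 = 61.
The next one must give 13 of some colour, so 61 + 1 = 62.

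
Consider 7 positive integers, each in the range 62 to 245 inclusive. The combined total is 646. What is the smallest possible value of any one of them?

Minimizing one value means maximizing the remaining 6.
The other 6 can take up 6 × 245 = 1470 ≥ 646 − 62, so one integer can sit at its floor of 62.
Achievable: one at 62 and the other 6 totalling 584, which fits since 6 × 62 ≤ 584 ≤ 6 × 245.

62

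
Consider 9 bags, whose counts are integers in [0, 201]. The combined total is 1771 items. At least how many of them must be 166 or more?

Suppose at most 9 − j of them reach 166; then j values are ≤ 165 and the rest ≤ 201.
The total is then ≤ 165·j + 201·(9 − j) = 1809 − 36j. For this to be ≥ 1771 we need j ≤ 1, so at least 9 − 1 = 8 must reach 166.
Exactly 8 works: 8 values at 201 and 1 at 165 total 1773; lower one of the high values by 2 (still ≥ 166) to hit 1771.

8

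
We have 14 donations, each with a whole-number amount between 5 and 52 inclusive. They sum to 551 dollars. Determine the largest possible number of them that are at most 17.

Suppose k of them are at most 17. Those contribute at most 17 each and the rest at most 52 each.
So the total is at most 17k + 52(14 − k) = 728 − 35k. This must still be ≥ 551, so k ≤ 5.
k = 5 is achieved by 5 values at 17 and 9 at 52, total 553; lower one of the 52's by 2 (still > 17) to reach 551.

5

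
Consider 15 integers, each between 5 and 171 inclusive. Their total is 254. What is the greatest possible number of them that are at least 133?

Suppose k of them are at least 133. Those contribute at least 133 each and the other 15 − k at least 5 each.
So the total is at least 133k + 5(15 − k) = 75 + 128k. This must be ≤ 254, giving k ≤ 1.
k = 1 is achieved by 1 value at 133 and 14 at 5, total 203; add 51 to one value (staying below 133) to reach 254.

1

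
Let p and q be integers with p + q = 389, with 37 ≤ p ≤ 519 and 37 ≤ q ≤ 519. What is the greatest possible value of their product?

With p + q fixed, pq peaks when the two are closest together.
Taking p = 194 and q = 195 (both in [37, 519]) gives pq = 37830.

37830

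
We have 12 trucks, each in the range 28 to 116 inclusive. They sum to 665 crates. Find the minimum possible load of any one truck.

28

To make one truck as small as possible, make the other 11 as large as possible.
The other 11 can take up 11 × 116 = 1276 ≥ 665 − 28, so one truck can sit at its floor of 28.
Achievable: one at 28 and the other 11 totalling 637, which fits since 11 × 28 ≤ 637 ≤ 11 × 116.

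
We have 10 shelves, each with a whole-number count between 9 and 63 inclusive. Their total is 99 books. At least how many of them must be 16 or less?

Each value above 16 is at least 17, contributing at least 17 − 9 = 8 above the floor 9.
The sum exceeds the floor total 90 by 9, so at most ⌊9/8⌋ = 1 exceed 16, and at least 9 are ≤ 16.
Exactly 9 works: 9 values at 9 and 1 at 17 total 98; raise one of the low values by 1 (still ≤ 16) to hit 99.

9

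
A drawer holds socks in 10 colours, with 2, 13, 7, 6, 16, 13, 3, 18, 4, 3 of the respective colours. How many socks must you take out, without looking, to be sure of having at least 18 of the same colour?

In the worst case you take as many as possible of each colour without reaching 18: 2 + 13 + 7 + 6 + 16 + 13 + 3 + 17 + 4 + 3 = 84.
The next one must give 18 of some colour, so 84 + 1 = 85.

85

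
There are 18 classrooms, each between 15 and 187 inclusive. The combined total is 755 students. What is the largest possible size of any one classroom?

187

Maximizing one value means minimizing the remaining 17.
The other 17 contribute at least 17 × 15 = 255, leaving at most 755 − 255 = 500.
But each classroom is capped at 187, so the maximum is 187.
Achievable: one at 187 and the other 17 totalling 568, which fits since 17 × 15 ≤ 568 ≤ 17 × 187.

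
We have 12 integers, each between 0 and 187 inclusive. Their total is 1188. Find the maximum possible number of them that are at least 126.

9

If k of the values are ≥ 126, the total is ≥ 126k + 0(12 − k).
Setting 126k + 0(12 − k) ≤ 1188 gives 126k ≤ 1188, so k ≤ 9.
k = 9 is achieved by 9 values at 126 and 3 at 0, total 1134; add 54 to one value (staying below 126) to reach 1188.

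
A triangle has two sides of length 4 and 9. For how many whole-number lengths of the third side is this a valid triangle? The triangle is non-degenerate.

7

The triangle inequality gives |4 − 9| < c < 4 + 9, i.e. 5 < c < 13.
So c can be any integer from 6 to 12: 7 values.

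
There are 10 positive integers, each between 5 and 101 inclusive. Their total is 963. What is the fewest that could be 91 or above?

6

Each value short of 91 is at most 90, costing at least 101 − 90 = 11 against the maximum total of 1010.
We can afford to lose at most 1010 − 963 = 47, so at most ⌊47/11⌋ = 4 fall short, and at least 6 are ≥ 91.
Exactly 6 works: 6 values at 101 and 4 at 90 total 966; lower one of the high values by 3 (still ≥ 91) to hit 963.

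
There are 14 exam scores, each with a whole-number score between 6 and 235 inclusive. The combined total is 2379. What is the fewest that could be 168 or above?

1

Each value short of 168 is at most 167, costing at least 235 − 167 = 68 against the maximum total of 3290.
We can afford to lose at most 3290 − 2379 = 911, so at most ⌊911/68⌋ = 13 fall short, and at least 1 are ≥ 168.
Exactly 1 works: 1 value at 235 and 13 at 167 total 2406; lower one of the high values by 27 (still ≥ 168) to hit 2379.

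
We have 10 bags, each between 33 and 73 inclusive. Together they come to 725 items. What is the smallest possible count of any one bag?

68

To make one bag as small as possible, make the other 9 as large as possible.
The other 9 contribute at most 9 × 73 = 657, leaving at least 725 − 657 = 68.
Since 68 ≥ 33, this is achievable: one at 68 and 9 at 73.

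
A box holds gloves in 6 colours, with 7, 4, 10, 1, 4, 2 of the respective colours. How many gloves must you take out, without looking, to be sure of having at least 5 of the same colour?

In the worst case you take as many as possible of each colour without reaching 5: 4 + 4 + 4 + 1 + 4 + 2 = 19.
The next one must give 5 of some colour, so 19 + 1 = 20.

20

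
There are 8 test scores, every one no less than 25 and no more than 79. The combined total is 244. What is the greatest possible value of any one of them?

Maximizing one value means minimizing the remaining 7.
The other 7 contribute at least 7 × 25 = 175, leaving at most 244 − 175 = 69.
Since 69 ≤ 79, this is achievable: one at 69 and 7 at 25.

69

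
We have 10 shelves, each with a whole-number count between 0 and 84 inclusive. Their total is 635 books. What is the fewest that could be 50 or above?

5

Each value short of 50 is at most 49, costing at least 84 − 49 = 35 against the maximum total of 840.
We can afford to lose at most 840 − 635 = 205, so at most ⌊205/35⌋ = 5 fall short, and at least 5 are ≥ 50.
Exactly 5 works: 5 values at 84 and 5 at 49 total 665; lower one of the high values by 30 (still ≥ 50) to hit 635.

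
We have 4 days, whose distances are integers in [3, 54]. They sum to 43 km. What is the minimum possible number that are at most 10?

Each value above 10 is at least 11, contributing at least 11 − 3 = 8 above the floor 3.
The sum exceeds the floor total 12 by 31, so at most ⌊31/8⌋ = 3 exceed 10, and at least 1 are ≤ 10.
Exactly 1 works: 1 value at 3 and 3 at 11 total 36; raise one of the low values by 7 (still ≤ 10) to hit 43.

1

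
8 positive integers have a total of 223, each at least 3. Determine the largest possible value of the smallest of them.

The 8 values sum to 223, so their minimum is at most ⌊223/8⌋ = 27.
Equality holds with 1 value of 27 and 7 values of 28.

27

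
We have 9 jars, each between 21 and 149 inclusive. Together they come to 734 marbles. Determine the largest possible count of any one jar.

To make one jar as large as possible, make the other 8 as small as possible.
The other 8 contribute at least 8 × 21 = 168, leaving at most 734 − 168 = 566.
But each jar is capped at 149, so the maximum is 149.
Achievable: one at 149 and the other 8 totalling 585, which fits since 8 × 21 ≤ 585 ≤ 8 × 149.

149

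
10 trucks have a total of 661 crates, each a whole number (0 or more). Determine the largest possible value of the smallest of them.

The average is 661/10 < 67, so some value is ≤ 66.
Achievable: 9 of them at 66 and 1 at 67 total 661.

66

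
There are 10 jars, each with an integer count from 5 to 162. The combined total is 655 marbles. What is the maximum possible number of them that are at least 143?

4

If k of the values are ≥ 143, the total is ≥ 143k + 5(10 − k).
Setting 143k + 5(10 − k) ≤ 655 gives 138k ≤ 605, so k ≤ 4.
k = 4 is achieved by 4 values at 143 and 6 at 5, total 602; add 53 to one value (staying below 143) to reach 655.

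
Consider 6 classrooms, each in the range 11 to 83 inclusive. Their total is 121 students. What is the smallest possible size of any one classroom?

Minimizing one value means maximizing the remaining 5.
The other 5 can take up 5 × 83 = 415 ≥ 121 − 11, so one classroom can sit at its floor of 11.
Achievable: one at 11 and the other 5 totalling 110, which fits since 5 × 11 ≤ 110 ≤ 5 × 83.

11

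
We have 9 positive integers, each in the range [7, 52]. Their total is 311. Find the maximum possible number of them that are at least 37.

With k values at 37 or above and the rest at least 7, the sum is at least 63 + 30k.
Since the sum is 311, we need 30k ≤ 248, i.e. k ≤ 8.
k = 8 is achieved by 8 values at 37 and 1 at 7, total 303; add 8 to one value (staying below 37) to reach 311.

8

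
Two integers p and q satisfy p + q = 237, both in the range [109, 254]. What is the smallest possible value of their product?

13952

Since p + q is fixed, pushing one of them to its bound minimizes the product.
At the endpoint p = 109, q = 237 − 109 = 128, so pq = 109 × 128 = 13952.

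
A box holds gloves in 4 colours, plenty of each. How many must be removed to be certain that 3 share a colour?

9

You could draw 2 of every colour without reaching 3 of any — 8 in all.
One more forces 3 of some colour, so 8 + 1 = 9.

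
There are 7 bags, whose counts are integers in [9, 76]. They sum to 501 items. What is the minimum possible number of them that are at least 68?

If only k of them are at least 68, the other 7 − k are at most 67, so the total is at most k·76 + (7 − k)·67.
This must reach 501, so k·76 + (7 − k)·67 ≥ 501, giving k ≥ 4.
Exactly 4 works: 4 values at 76 and 3 at 67 total 505; lower one of the high values by 4 (still ≥ 68) to hit 501.

4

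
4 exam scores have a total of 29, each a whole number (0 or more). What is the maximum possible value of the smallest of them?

If every one of the 4 were at least 8, the total would be at least 4 × 8 = 32 > 29.
Achievable: 3 of them at 7 and 1 at 8 total 29.

7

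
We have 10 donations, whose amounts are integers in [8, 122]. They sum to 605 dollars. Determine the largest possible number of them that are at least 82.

If k of the values are ≥ 82, the total is ≥ 82k + 8(10 − k).
Setting 82k + 8(10 − k) ≤ 605 gives 74k ≤ 525, so k ≤ 7.
k = 7 is achieved by 7 values at 82 and 3 at 8, total 598; add 7 to one value (staying below 82) to reach 605.

7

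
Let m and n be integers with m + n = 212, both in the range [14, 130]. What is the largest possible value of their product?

11236

With m + n fixed, mn peaks when the two are closest together.
Taking m = 106 and n = 106 (both in [14, 130]) gives mn = 11236.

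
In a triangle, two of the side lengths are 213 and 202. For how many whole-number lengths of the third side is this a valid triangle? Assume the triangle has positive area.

The triangle inequality gives |213 − 202| < c < 213 + 202, i.e. 11 < c < 415.
So c can be any integer from 12 to 414: 403 values.

403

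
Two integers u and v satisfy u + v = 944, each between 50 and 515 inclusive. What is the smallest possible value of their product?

uv = u(944 − u) is concave in u, so over [429, 515] it is minimized at an endpoint.
At the endpoint u = 429, v = 944 − 429 = 515, so uv = 429 × 515 = 220935.

220935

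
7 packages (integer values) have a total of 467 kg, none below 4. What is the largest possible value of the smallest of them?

The average is 467/7 < 67, so some value is ≤ 66.
Taking 2 copies of 66 and 5 copies of 67 gives exactly 467, so 66 is attained.

66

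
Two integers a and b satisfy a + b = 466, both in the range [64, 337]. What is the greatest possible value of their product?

54289

For a fixed sum, the product ab is largest when a and b are as close as possible.
Taking a = 233 and b = 233 (both in [64, 337]) gives ab = 54289.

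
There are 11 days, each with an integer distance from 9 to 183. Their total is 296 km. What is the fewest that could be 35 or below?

4

Let j be the number exceeding 35. Then the total is ≥ 36·j + 9·(11 − j) = 99 + 27j.
So 27j ≤ 197 and j ≤ 7; hence at least 11 − 7 = 4 are ≤ 35.
Exactly 4 works: 4 values at 9 and 7 at 36 total 288; raise one of the low values by 8 (still ≤ 35) to hit 296.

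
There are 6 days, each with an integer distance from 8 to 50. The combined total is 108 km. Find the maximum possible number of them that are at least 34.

With k values at 34 or above and the rest at least 8, the sum is at least 48 + 26k.
Since the sum is 108, we need 26k ≤ 60, i.e. k ≤ 2.
k = 2 is achieved by 2 values at 34 and 4 at 8, total 100; add 8 to one value (staying below 34) to reach 108.

2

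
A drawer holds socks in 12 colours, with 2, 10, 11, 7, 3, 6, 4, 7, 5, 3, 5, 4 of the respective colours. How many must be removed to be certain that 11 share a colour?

In the worst case you take as many as possible of each colour without reaching 11: 2 + 10 + 10 + 7 + 3 + 6 + 4 + 7 + 5 + 3 + 5 + 4 = 66.
The next one must give 11 of some colour, so 66 + 1 = 67.

67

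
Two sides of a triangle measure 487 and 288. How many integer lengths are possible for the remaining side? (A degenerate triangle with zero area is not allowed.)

The triangle inequality gives |487 − 288| < c < 487 + 288, i.e. 199 < c < 775.
So c can be any integer from 200 to 774: 575 values.

575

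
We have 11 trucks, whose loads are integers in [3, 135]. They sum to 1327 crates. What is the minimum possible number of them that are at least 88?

8

If only k of them are at least 88, the other 11 − k are at most 87, so the total is at most k·135 + (11 − k)·87.
This must reach 1327, so k·135 + (11 − k)·87 ≥ 1327, giving k ≥ 8.
Exactly 8 works: 8 values at 135 and 3 at 87 total 1341; lower one of the high values by 14 (still ≥ 88) to hit 1327.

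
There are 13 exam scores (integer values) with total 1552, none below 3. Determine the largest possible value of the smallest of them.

The average is 1552/13 < 120, so some value is ≤ 119.
Taking 8 copies of 119 and 5 copies of 120 gives exactly 1552, so 119 is attained.

119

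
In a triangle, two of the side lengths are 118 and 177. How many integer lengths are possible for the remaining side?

235

The triangle inequality gives |118 − 177| < c < 118 + 177, i.e. 59 < c < 295.
So c can be any integer from 60 to 294: 235 values.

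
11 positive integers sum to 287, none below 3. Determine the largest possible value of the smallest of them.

The 11 values sum to 287, so their minimum is at most ⌊287/11⌋ = 26.
Achievable: 10 of them at 26 and 1 at 27 total 287.

26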